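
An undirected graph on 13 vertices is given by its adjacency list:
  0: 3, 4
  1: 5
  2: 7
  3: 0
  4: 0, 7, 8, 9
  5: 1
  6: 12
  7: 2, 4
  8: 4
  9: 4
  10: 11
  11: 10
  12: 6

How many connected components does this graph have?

4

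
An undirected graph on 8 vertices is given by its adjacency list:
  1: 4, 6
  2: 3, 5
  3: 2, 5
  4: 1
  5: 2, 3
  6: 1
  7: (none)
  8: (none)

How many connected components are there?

4

8 is isolated — a component by itself.
7 is isolated — a component by itself.
Starting from 1 we can reach 1, 4, 6. That is one component of size 3.
Starting from 2 we can reach 2, 3, 5. That is one component of size 3.
Total: 4 components.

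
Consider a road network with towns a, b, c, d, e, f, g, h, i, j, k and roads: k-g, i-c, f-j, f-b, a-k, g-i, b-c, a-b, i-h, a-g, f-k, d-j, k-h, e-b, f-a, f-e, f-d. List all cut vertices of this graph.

f

Removing f increases the component count from 1 to 2, so f is a cut vertex.
By contrast removing b leaves 1 component; it is not a cut vertex. No other vertex is a cut vertex either.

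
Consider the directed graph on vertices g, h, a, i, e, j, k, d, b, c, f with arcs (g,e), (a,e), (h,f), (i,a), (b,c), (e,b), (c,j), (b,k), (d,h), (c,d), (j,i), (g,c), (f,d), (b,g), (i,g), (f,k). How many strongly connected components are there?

3

{a, b, c, e, g, i, j} are all mutually reachable — one SCC of size 7.
{d, f, h} are all mutually reachable — one SCC of size 3.
{k} is an SCC by itself.
That gives 3 strongly connected components.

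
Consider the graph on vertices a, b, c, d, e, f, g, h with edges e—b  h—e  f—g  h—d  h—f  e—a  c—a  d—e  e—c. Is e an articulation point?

Yes

Deleting e raises the number of components from 1 to 3, so e is a cut vertex.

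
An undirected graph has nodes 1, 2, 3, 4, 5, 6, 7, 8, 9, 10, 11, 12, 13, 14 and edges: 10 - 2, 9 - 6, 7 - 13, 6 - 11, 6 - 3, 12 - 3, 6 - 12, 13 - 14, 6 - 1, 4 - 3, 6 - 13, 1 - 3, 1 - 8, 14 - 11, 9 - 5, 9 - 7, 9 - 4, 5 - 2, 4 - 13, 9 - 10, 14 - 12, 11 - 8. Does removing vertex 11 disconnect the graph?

Deleting 11 leaves 1 component (was 1) (its neighbors 6, 8, 14 remain connected to each other), so 11 is not a cut vertex.

No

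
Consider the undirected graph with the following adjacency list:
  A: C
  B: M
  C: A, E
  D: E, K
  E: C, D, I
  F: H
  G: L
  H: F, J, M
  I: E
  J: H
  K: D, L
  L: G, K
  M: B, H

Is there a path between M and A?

No

The component containing M is {B, F, H, J, M}, and A is not in it.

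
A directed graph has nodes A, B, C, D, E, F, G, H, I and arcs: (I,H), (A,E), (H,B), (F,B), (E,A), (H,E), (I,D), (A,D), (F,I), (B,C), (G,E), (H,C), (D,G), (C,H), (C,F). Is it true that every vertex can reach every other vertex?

There is no directed path from A to C, so the graph is not strongly connected.

No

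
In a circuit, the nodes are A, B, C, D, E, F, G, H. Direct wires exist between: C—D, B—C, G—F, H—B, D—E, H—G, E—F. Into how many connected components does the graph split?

2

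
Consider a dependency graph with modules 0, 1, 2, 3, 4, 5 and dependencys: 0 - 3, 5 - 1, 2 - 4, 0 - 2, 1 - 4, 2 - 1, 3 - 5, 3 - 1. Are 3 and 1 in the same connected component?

From 3 we can reach 0, 1, 2, 3, 4, 5, which includes 1.

Yes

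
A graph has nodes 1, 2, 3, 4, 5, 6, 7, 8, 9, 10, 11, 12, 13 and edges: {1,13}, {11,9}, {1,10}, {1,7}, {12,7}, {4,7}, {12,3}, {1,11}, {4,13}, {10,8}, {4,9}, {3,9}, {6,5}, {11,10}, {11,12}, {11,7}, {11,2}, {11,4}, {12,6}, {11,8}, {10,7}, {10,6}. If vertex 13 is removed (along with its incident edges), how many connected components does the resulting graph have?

1

With 13 gone, the remaining components are: {1, 2, 3, 4, 5, 6, 7, 8, 9, 10, 11, 12}.
That is 1 component.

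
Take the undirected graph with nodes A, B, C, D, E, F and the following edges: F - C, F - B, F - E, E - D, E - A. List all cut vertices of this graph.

Removing E increases the component count from 1 to 3, so E is a cut vertex.
Removing F increases the component count from 1 to 3, so F is a cut vertex.
By contrast removing A leaves 1 component; it is not a cut vertex. No other vertex is a cut vertex either.

E, F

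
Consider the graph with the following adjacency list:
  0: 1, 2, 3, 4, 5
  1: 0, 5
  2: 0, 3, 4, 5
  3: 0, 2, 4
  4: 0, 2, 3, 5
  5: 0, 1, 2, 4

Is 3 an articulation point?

Deleting 3 leaves 1 component (was 1) (its neighbors 0, 2, 4 remain connected to each other), so 3 is not a cut vertex.

No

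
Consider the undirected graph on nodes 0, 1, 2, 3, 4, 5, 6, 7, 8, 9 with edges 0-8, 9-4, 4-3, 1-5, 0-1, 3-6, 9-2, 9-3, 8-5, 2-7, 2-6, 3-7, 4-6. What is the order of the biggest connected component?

6

Starting from 0 we can reach 0, 1, 5, 8. That is one component of size 4.
Starting from 2 we can reach 2, 3, 4, 6, 7, 9. That is one component of size 6.
The largest has 6 vertices.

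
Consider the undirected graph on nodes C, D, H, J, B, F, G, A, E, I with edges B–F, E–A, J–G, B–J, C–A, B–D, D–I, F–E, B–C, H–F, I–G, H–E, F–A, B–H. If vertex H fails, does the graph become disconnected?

No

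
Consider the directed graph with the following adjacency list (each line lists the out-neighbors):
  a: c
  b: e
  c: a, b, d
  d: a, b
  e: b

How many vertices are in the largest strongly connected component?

3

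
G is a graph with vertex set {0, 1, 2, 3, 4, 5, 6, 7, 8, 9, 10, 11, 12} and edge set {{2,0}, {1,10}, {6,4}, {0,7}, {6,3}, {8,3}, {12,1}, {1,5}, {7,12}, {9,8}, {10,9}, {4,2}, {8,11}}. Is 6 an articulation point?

No

Deleting 6 leaves 1 component (was 1) (its neighbors 3, 4 remain connected to each other), so 6 is not a cut vertex.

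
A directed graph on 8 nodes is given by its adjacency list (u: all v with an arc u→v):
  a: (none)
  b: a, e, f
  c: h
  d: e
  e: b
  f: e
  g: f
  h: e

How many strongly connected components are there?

6

{b, e, f} are all mutually reachable — one SCC of size 3.
{d} is an SCC by itself.
{g} is an SCC by itself.
{h} is an SCC by itself.
{c} is an SCC by itself.
(and 1 more singleton SCC)
That gives 6 strongly connected components.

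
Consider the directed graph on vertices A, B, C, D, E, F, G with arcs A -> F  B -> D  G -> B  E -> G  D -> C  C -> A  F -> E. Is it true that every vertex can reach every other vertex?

Yes

From E we can reach every vertex (A, B, C, D, E, F, G), and every vertex can reach E (A, B, C, D, E, F, G). So the whole graph is one strongly connected component.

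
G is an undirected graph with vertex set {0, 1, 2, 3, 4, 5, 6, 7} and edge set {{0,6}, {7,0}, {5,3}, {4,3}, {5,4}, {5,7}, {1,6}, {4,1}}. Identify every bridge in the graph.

The edges on the cycle 5-7-0-6-1-4-5 are not bridges since each lies on that cycle.
Every edge lies on some cycle, so there are no bridges.

none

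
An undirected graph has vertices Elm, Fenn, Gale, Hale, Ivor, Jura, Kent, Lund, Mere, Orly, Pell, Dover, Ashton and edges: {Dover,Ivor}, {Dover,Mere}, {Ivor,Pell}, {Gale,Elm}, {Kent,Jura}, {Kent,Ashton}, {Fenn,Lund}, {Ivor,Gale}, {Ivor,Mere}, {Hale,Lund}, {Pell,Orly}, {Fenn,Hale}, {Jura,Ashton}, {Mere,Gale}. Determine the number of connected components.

Starting from Fenn we can reach Fenn, Hale, Lund. That is one component of size 3.
Starting from Jura we can reach Jura, Kent, Ashton. That is one component of size 3.
Starting from Elm we can reach Elm, Gale, Ivor, Mere, Orly, Pell, Dover. That is one component of size 7.
Total: 3 components.

3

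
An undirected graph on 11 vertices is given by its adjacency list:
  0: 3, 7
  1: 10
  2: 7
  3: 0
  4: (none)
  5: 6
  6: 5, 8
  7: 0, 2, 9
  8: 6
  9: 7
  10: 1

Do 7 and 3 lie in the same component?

Yes

From 7 we can reach 0, 2, 3, 7, 9, which includes 3.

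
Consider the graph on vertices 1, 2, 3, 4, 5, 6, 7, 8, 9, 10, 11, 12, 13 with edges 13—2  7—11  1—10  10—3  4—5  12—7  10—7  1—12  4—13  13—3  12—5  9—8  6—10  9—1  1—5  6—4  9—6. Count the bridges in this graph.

3

The edges on the cycle 9-1-12-7-10-6-9 are not bridges since each lies on that cycle.
But removing 2—13 disconnects 2 from 13; removing 9—8 disconnects 9 from 8; removing 7—11 disconnects 7 from 11 — these are bridges.
That makes 3 bridges.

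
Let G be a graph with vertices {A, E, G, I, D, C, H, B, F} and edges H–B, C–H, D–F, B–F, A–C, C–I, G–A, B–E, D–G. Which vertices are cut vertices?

Removing B increases the component count from 1 to 2, so B is a cut vertex.
Removing C increases the component count from 1 to 2, so C is a cut vertex.
By contrast removing A leaves 1 component; it is not a cut vertex. No other vertex is a cut vertex either.

B, C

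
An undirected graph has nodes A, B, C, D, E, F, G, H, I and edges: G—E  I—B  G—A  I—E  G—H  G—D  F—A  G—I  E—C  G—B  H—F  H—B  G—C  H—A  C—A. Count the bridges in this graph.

The edges on the cycle G-I-B-H-G are not bridges since each lies on that cycle.
But removing D—G disconnects D from G — this is a bridge.

1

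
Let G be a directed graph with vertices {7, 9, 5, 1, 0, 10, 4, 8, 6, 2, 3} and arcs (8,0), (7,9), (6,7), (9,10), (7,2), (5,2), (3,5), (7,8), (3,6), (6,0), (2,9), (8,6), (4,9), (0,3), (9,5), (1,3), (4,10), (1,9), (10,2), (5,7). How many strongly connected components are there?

{0, 2, 3, 5, 6, 7, 8, 9, 10} are all mutually reachable — one SCC of size 9.
{1} is an SCC by itself.
{4} is an SCC by itself.
That gives 3 strongly connected components.

3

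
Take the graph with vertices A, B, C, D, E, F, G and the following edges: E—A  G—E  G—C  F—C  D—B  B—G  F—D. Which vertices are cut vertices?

E, G

Removing E increases the component count from 1 to 2, so E is a cut vertex.
Removing G increases the component count from 1 to 2, so G is a cut vertex.
By contrast removing D leaves 1 component; it is not a cut vertex. No other vertex is a cut vertex either.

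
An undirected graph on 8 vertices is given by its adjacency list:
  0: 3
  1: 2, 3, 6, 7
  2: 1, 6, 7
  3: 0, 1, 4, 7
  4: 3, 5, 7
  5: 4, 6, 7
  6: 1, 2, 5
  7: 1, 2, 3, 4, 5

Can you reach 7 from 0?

From 0 we can reach 0, 1, 2, 3, 4, 5, 6, 7, which includes 7.

Yes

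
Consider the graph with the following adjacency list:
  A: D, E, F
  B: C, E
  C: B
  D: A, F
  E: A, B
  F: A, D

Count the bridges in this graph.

The edges on the cycle F-A-D-F are not bridges since each lies on that cycle.
But removing E-B disconnects E from B; removing A-E disconnects A from E; removing B-C disconnects B from C — these are bridges.
That makes 3 bridges.

3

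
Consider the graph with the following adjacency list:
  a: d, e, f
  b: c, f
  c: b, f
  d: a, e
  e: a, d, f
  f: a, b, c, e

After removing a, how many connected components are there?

1

With a gone, the remaining components are: {b, c, d, e, f}.
That is 1 component.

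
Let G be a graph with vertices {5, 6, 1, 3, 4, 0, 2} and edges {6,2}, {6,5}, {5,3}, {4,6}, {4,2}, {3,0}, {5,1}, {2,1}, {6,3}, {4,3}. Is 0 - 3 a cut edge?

Yes

Removing 0 - 3 leaves no path between 0 and 3: the component count goes from 1 to 2. So it is a bridge.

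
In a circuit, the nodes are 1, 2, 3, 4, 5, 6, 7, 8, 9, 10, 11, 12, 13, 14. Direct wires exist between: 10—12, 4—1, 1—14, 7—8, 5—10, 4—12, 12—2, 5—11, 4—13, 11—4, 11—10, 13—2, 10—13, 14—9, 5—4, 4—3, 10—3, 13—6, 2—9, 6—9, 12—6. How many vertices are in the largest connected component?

12

Starting from 7 we can reach 7, 8. That is one component of size 2.
Starting from 1 we can reach 1, 2, 3, 4, 5, 6, 9, 10, 11, 12, 13, 14. That is one component of size 12.
The largest has 12 vertices.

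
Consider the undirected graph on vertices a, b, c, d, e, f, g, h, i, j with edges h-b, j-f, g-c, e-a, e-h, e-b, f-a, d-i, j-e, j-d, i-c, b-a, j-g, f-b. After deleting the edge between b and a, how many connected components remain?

1

b and a are still connected via b-e-a, so the component count stays at 1.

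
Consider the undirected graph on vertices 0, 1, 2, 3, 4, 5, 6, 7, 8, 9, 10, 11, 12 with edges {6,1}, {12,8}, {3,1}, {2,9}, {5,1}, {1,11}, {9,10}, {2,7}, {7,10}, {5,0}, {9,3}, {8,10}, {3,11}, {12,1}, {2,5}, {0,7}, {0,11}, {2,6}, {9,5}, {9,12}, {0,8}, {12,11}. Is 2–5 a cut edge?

No

After removing 2–5, the path 2-9-5 still connects them, so the edge is not a bridge.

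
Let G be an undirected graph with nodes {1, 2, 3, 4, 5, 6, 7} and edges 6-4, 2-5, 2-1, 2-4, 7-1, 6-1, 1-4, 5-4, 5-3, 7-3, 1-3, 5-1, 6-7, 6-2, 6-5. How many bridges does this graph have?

0

The edges on the cycle 2-5-4-1-2 are not bridges since each lies on that cycle.
Every edge lies on some cycle, so there are no bridges.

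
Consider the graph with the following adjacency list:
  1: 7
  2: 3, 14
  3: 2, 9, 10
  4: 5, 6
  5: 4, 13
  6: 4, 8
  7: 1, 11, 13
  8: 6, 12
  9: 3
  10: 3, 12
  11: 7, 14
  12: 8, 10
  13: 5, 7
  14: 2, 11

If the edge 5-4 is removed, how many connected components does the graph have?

1

5 and 4 are still connected via 5-13-7-11-14-2-3-10-12-8-6-4, so the component count stays at 1.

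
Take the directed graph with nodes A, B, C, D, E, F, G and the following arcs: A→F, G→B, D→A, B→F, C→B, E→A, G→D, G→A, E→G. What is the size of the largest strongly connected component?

{F} is an SCC by itself.
{G} is an SCC by itself.
{B} is an SCC by itself.
{E} is an SCC by itself.
{C} is an SCC by itself.
(and 2 more singleton SCCs)
The largest has 1 vertex.

1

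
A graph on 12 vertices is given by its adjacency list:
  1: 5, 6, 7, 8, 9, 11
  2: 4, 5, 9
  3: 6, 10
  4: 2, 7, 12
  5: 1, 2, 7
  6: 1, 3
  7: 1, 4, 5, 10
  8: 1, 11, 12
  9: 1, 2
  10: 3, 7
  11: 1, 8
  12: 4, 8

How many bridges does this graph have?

The edges on the cycle 7-10-3-6-1-7 are not bridges since each lies on that cycle.
Every edge lies on some cycle, so there are no bridges.

0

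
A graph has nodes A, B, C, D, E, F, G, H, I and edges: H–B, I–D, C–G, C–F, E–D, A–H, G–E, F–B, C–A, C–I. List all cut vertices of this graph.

C

Removing C increases the component count from 1 to 2, so C is a cut vertex.
By contrast removing E leaves 1 component; it is not a cut vertex. No other vertex is a cut vertex either.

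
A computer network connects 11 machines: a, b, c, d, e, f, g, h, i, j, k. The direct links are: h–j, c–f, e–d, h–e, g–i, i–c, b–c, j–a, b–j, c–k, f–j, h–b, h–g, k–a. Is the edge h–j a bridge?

After removing h–j, the path h-b-j still connects them, so the edge is not a bridge.

No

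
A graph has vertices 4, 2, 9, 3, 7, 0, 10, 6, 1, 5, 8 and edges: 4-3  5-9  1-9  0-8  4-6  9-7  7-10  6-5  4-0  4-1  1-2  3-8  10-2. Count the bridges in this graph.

The edges on the cycle 4-6-5-9-7-10-2-1-4 are not bridges since each lies on that cycle.
Every edge lies on some cycle, so there are no bridges.

0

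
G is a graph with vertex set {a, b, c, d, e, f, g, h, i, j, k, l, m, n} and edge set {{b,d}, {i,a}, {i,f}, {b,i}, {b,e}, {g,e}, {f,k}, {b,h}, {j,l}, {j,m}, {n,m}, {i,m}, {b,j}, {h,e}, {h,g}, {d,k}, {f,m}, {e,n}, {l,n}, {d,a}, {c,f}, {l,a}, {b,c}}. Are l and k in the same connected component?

Yes

From l we can reach a, b, c, d, e, f, g, h, i, j, k, l, m, n, which includes k.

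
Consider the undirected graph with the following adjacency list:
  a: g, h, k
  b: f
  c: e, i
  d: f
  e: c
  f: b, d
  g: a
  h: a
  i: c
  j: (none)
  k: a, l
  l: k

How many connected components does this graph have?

4

j is isolated — a component by itself.
Starting from b we can reach b, d, f. That is one component of size 3.
Starting from c we can reach c, e, i. That is one component of size 3.
Starting from a we can reach a, g, h, k, l. That is one component of size 5.
Total: 4 components.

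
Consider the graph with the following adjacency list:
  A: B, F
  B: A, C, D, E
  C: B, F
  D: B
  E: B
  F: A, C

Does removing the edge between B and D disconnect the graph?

Yes

Removing B-D leaves no path between B and D: the component count goes from 1 to 2. So it is a bridge.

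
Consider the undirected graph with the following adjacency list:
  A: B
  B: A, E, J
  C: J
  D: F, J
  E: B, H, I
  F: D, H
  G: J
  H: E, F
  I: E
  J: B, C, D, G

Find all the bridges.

The edges on the cycle E-B-J-D-F-H-E are not bridges since each lies on that cycle.
But removing J-G disconnects J from G; removing J-C disconnects J from C; removing B-A disconnects B from A; removing E-I disconnects E from I — these are bridges.

A-B, C-J, E-I, G-J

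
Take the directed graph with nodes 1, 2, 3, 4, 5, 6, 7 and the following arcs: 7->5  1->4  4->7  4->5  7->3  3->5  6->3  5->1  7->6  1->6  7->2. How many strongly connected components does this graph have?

2

{1, 3, 4, 5, 6, 7} are all mutually reachable — one SCC of size 6.
{2} is an SCC by itself.
That gives 2 strongly connected components.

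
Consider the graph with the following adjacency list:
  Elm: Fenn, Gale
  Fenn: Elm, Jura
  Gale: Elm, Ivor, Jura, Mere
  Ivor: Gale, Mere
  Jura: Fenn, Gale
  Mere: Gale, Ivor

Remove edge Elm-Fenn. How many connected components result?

1

Elm and Fenn are still connected via Elm-Gale-Jura-Fenn, so the component count stays at 1.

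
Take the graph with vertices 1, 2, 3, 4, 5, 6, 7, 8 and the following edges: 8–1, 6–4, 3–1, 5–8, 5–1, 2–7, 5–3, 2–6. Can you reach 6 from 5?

The component containing 5 is {1, 3, 5, 8}, and 6 is not in it.

No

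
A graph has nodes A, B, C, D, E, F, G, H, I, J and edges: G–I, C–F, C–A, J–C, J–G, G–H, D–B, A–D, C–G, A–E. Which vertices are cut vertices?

A, C, D, G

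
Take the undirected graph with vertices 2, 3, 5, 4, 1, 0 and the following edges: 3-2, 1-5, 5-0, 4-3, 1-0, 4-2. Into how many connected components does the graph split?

Starting from 2 we can reach 2, 3, 4. That is one component of size 3.
Starting from 0 we can reach 0, 1, 5. That is one component of size 3.
Total: 2 components.

2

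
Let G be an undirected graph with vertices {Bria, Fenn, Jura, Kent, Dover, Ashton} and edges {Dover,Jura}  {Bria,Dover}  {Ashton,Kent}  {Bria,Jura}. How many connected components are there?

3

Fenn is isolated — a component by itself.
Starting from Kent we can reach Kent, Ashton. That is one component of size 2.
Starting from Bria we can reach Bria, Jura, Dover. That is one component of size 3.
Total: 3 components.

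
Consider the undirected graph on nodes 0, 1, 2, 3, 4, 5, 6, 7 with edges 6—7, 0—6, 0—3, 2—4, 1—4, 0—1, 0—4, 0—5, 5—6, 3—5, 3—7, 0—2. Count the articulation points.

Removing 0 increases the component count from 1 to 2, so 0 is a cut vertex.
By contrast removing 2 leaves 1 component; it is not a cut vertex. No other vertex is a cut vertex either.

1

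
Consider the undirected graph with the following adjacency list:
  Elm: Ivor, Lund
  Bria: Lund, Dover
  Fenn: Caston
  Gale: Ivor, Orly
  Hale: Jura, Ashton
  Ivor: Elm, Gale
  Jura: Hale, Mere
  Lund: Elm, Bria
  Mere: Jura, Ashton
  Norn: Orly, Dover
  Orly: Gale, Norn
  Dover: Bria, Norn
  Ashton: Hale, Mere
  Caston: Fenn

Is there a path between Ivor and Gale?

From Ivor we can reach Elm, Bria, Gale, Ivor, Lund, Norn, Orly, Dover, which includes Gale.

Yes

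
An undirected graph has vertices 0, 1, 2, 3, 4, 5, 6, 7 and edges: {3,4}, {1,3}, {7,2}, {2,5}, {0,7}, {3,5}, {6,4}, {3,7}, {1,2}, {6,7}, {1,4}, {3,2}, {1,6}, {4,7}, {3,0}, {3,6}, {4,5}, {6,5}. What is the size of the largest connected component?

Starting from 0 we can reach 0, 1, 2, 3, 4, 5, 6, 7. That is one component of size 8.
The largest has 8 vertices.

8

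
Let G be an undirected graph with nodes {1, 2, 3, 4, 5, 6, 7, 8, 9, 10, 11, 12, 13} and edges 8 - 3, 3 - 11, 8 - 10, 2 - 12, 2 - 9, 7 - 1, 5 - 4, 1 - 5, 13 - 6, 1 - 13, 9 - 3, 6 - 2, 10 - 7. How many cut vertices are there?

Removing 1 increases the component count from 1 to 2, so 1 is a cut vertex.
Removing 2 increases the component count from 1 to 2, so 2 is a cut vertex.
Removing 3 increases the component count from 1 to 2, so 3 is a cut vertex.
Likewise 5 is a cut vertex.
By contrast removing 10 leaves 1 component; it is not a cut vertex. No other vertex is a cut vertex either.

4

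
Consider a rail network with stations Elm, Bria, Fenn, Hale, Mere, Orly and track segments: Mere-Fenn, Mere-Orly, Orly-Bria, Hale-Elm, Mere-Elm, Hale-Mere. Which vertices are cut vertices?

Mere, Orly

Removing Mere increases the component count from 1 to 3, so Mere is a cut vertex.
Removing Orly increases the component count from 1 to 2, so Orly is a cut vertex.
By contrast removing Fenn leaves 1 component; it is not a cut vertex. No other vertex is a cut vertex either.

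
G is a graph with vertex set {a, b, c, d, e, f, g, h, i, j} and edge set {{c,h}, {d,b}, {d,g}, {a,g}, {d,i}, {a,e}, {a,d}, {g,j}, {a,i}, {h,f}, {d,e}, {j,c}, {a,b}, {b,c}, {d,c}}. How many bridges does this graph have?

2

The edges on the cycle a-d-e-a are not bridges since each lies on that cycle.
But removing f—h disconnects f from h; removing c—h disconnects c from h — these are bridges.
That makes 2 bridges.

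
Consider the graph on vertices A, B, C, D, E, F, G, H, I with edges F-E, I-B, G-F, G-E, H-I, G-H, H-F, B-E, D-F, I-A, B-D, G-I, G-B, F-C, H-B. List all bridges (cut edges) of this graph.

A-I, C-F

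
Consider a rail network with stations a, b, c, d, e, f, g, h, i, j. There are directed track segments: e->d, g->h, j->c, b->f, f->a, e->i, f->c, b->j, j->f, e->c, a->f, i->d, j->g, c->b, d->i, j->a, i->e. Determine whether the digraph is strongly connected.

No

There is no directed path from g to e, so the graph is not strongly connected.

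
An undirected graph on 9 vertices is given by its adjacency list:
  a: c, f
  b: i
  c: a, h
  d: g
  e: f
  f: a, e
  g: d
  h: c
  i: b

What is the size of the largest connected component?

5

Starting from d we can reach d, g. That is one component of size 2.
Starting from b we can reach b, i. That is one component of size 2.
Starting from a we can reach a, c, e, f, h. That is one component of size 5.
The largest has 5 vertices.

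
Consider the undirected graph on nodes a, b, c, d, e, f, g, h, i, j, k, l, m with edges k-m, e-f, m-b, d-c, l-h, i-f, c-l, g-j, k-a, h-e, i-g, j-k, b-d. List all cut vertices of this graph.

k

Removing k increases the component count from 1 to 2, so k is a cut vertex.
By contrast removing l leaves 1 component; it is not a cut vertex. No other vertex is a cut vertex either.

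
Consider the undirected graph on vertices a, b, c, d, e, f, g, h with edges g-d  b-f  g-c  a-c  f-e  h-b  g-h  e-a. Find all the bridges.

d-g

The edges on the cycle g-h-b-f-e-a-c-g are not bridges since each lies on that cycle.
But removing g-d disconnects g from d — this is a bridge.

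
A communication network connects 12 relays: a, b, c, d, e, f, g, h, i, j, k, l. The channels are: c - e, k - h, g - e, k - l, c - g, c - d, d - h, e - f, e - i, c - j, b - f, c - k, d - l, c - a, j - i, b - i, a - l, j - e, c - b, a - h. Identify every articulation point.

c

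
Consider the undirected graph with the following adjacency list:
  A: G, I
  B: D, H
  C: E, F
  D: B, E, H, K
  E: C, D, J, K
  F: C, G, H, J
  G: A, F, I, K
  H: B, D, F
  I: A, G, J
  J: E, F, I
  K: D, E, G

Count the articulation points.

Removing K, for instance, still leaves 1 component. No single vertex removal increases the component count — the graph has no articulation points.

0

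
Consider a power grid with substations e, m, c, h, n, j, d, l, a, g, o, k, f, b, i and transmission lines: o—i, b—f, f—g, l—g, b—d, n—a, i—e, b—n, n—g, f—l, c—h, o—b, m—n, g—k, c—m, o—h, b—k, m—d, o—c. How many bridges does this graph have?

The edges on the cycle b-f-l-g-k-b are not bridges since each lies on that cycle.
But removing n—a disconnects n from a; removing i—o disconnects i from o; removing i—e disconnects i from e — these are bridges.
That makes 3 bridges.

3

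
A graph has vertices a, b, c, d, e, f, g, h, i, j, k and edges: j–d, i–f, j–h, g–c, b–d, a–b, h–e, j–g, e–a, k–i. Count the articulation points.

Removing g increases the component count from 2 to 3, so g is a cut vertex.
Removing i increases the component count from 2 to 3, so i is a cut vertex.
Removing j increases the component count from 2 to 3, so j is a cut vertex.
By contrast removing e leaves 2 components; it is not a cut vertex. No other vertex is a cut vertex either.

3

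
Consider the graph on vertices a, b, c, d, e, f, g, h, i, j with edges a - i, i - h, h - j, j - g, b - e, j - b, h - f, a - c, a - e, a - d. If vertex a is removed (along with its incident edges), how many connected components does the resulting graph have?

3

With a gone, the remaining components are: {c}; {d}; {b, e, f, g, h, i, j}.
That is 3 components.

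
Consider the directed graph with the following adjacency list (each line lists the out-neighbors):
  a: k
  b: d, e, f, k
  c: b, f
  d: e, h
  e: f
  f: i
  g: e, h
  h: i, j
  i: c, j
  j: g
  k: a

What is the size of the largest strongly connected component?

{b, c, d, e, f, g, h, i, j} are all mutually reachable — one SCC of size 9.
{a, k} are all mutually reachable — one SCC of size 2.
The largest has 9 vertices.

9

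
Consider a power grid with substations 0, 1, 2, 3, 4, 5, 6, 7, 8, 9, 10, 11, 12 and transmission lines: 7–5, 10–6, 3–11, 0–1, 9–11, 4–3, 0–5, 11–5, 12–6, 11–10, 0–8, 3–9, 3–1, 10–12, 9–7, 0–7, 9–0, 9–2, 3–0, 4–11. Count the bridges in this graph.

The edges on the cycle 10-12-6-10 are not bridges since each lies on that cycle.
But removing 11–10 disconnects 11 from 10; removing 2–9 disconnects 2 from 9; removing 0–8 disconnects 0 from 8 — these are bridges.
That makes 3 bridges.

3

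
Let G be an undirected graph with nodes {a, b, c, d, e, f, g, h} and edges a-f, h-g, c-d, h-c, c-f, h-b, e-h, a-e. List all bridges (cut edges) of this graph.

b-h, c-d, g-h

The edges on the cycle a-e-h-c-f-a are not bridges since each lies on that cycle.
But removing h-b disconnects h from b; removing c-d disconnects c from d; removing h-g disconnects h from g — these are bridges.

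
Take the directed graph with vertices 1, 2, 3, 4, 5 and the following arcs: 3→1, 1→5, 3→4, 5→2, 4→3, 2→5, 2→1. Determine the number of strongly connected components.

2

{1, 2, 5} are all mutually reachable — one SCC of size 3.
{3, 4} are all mutually reachable — one SCC of size 2.
That gives 2 strongly connected components.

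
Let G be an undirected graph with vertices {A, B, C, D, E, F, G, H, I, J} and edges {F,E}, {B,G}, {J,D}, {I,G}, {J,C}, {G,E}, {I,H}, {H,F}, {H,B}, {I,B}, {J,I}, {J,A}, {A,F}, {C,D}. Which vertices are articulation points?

J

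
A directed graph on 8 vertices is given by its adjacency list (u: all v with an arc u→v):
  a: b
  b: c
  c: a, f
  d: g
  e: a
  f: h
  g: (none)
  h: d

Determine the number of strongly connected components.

6

{a, b, c} are all mutually reachable — one SCC of size 3.
{e} is an SCC by itself.
{g} is an SCC by itself.
{f} is an SCC by itself.
{h} is an SCC by itself.
(and 1 more singleton SCC)
That gives 6 strongly connected components.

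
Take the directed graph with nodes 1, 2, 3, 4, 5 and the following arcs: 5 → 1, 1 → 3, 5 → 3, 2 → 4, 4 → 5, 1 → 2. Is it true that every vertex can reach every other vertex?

No

There is no directed path from 3 to 5, so the graph is not strongly connected.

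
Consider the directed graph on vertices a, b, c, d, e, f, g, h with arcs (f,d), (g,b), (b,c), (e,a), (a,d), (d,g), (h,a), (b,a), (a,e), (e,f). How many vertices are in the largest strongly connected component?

{a, b, d, e, f, g} are all mutually reachable — one SCC of size 6.
{h} is an SCC by itself.
{c} is an SCC by itself.
The largest has 6 vertices.

6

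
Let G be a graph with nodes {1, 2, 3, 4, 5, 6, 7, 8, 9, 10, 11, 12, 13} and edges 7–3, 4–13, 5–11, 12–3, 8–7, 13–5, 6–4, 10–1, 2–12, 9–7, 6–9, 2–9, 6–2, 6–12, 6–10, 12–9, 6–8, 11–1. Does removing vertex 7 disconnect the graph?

Deleting 7 leaves 1 component (was 1) (its neighbors 3, 8, 9 remain connected to each other), so 7 is not a cut vertex.

No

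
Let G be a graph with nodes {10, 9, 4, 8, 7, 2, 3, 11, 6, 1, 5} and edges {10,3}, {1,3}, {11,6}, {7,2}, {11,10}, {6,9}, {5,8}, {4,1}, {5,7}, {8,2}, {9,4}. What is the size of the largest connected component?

Starting from 2 we can reach 2, 5, 7, 8. That is one component of size 4.
Starting from 1 we can reach 1, 3, 4, 6, 9, 10, 11. That is one component of size 7.
The largest has 7 vertices.

7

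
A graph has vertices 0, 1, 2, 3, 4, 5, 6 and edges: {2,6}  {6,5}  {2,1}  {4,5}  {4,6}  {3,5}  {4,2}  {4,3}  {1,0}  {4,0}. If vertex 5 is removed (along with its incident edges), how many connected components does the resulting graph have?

1

With 5 gone, the remaining components are: {0, 1, 2, 3, 4, 6}.
That is 1 component.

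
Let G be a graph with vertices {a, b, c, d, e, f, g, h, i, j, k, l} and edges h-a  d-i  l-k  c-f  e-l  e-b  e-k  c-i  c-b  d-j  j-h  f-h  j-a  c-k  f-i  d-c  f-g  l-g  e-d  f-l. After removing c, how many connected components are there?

With c gone, the remaining components are: {a, b, d, e, f, g, h, i, j, k, l}.
That is 1 component.

1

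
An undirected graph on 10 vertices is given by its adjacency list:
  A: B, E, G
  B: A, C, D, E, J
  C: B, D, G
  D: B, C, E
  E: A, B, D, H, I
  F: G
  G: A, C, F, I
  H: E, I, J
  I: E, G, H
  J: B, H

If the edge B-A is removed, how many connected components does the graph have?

1

B and A are still connected via B-E-A, so the component count stays at 1.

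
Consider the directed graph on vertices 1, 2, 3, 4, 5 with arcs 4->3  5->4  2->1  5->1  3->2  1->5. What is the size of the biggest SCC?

5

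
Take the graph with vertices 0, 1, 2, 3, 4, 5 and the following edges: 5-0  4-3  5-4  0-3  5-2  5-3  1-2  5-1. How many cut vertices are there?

1

Removing 5 increases the component count from 1 to 2, so 5 is a cut vertex.
By contrast removing 2 leaves 1 component; it is not a cut vertex. No other vertex is a cut vertex either.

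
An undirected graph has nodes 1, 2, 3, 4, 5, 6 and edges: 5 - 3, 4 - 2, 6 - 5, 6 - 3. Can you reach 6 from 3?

Yes

From 3 we can reach 3, 5, 6, which includes 6.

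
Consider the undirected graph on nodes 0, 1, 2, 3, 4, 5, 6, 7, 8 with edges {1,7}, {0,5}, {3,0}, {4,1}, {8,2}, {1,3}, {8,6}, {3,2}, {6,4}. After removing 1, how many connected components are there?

With 1 gone, the remaining components are: {7}; {0, 2, 3, 4, 5, 6, 8}.
That is 2 components.

2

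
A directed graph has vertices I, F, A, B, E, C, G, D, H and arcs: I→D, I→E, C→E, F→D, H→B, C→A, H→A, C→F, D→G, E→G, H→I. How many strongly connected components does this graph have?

{C} is an SCC by itself.
{I} is an SCC by itself.
{H} is an SCC by itself.
{E} is an SCC by itself.
{F} is an SCC by itself.
(and 4 more singleton SCCs)
That gives 9 strongly connected components.

9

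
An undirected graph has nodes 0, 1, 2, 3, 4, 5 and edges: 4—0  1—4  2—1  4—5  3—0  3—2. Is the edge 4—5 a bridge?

Yes

Removing 4—5 leaves no path between 4 and 5: the component count goes from 1 to 2. So it is a bridge.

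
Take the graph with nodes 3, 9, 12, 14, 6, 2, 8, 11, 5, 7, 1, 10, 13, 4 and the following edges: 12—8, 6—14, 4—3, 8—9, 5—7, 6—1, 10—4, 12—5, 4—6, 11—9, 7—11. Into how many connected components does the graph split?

4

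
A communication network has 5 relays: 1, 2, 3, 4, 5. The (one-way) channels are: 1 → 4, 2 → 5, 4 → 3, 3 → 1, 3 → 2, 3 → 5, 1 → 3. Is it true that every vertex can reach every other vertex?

There is no directed path from 5 to 1, so the graph is not strongly connected.

No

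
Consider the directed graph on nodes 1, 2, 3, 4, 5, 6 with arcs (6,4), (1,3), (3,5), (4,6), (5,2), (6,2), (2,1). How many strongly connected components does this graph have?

2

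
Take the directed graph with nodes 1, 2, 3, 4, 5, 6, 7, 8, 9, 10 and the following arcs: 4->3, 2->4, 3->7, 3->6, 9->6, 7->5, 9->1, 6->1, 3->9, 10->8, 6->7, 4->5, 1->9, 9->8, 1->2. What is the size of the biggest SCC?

{1, 2, 3, 4, 6, 9} are all mutually reachable — one SCC of size 6.
{7} is an SCC by itself.
{8} is an SCC by itself.
{5} is an SCC by itself.
{10} is an SCC by itself.
The largest has 6 vertices.

6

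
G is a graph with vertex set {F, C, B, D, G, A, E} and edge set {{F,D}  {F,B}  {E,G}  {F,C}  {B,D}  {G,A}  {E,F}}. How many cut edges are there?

The edges on the cycle F-B-D-F are not bridges since each lies on that cycle.
But removing G–A disconnects G from A; removing F–E disconnects F from E; removing G–E disconnects G from E; removing F–C disconnects F from C — these are bridges.
That makes 4 bridges.

4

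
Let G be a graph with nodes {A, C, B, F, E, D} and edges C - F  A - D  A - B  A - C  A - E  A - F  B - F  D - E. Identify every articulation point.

A

Removing A increases the component count from 1 to 2, so A is a cut vertex.
By contrast removing B leaves 1 component; it is not a cut vertex. No other vertex is a cut vertex either.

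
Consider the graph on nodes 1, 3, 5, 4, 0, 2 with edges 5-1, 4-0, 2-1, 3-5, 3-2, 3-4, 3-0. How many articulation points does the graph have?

1

Removing 3 increases the component count from 1 to 2, so 3 is a cut vertex.
By contrast removing 1 leaves 1 component; it is not a cut vertex. No other vertex is a cut vertex either.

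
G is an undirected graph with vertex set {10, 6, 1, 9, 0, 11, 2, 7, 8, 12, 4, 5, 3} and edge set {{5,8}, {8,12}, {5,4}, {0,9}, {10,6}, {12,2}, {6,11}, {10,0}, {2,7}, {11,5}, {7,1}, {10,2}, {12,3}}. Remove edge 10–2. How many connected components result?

10 and 2 are still connected via 10-6-11-5-8-12-2, so the component count stays at 1.

1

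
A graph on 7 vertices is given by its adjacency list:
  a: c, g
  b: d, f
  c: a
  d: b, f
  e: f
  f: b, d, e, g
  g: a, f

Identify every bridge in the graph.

a-c, a-g, e-f, f-g

The edges on the cycle b-d-f-b are not bridges since each lies on that cycle.
But removing g-a disconnects g from a; removing f-g disconnects f from g; removing a-c disconnects a from c; removing f-e disconnects f from e — these are bridges.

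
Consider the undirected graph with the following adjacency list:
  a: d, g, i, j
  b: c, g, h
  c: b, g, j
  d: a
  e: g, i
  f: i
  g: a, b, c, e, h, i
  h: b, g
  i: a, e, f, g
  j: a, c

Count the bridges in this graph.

The edges on the cycle g-i-e-g are not bridges since each lies on that cycle.
But removing f-i disconnects f from i; removing d-a disconnects d from a — these are bridges.
That makes 2 bridges.

2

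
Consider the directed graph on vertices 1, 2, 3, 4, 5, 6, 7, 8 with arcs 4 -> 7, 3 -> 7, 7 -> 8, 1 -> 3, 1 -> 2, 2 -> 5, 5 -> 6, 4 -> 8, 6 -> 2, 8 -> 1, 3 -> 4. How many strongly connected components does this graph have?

2

{1, 3, 4, 7, 8} are all mutually reachable — one SCC of size 5.
{2, 5, 6} are all mutually reachable — one SCC of size 3.
That gives 2 strongly connected components.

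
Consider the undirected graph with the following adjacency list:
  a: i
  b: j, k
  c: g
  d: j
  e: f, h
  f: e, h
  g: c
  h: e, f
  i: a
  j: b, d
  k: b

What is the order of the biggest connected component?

4

Starting from a we can reach a, i. That is one component of size 2.
Starting from c we can reach c, g. That is one component of size 2.
Starting from e we can reach e, f, h. That is one component of size 3.
Starting from b we can reach b, d, j, k. That is one component of size 4.
The largest has 4 vertices.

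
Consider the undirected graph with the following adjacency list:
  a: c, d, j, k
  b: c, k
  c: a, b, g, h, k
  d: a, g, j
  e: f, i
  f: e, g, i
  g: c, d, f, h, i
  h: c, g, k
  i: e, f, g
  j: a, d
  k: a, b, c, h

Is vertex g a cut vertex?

Deleting g raises the number of components from 1 to 2, so g is a cut vertex.

Yes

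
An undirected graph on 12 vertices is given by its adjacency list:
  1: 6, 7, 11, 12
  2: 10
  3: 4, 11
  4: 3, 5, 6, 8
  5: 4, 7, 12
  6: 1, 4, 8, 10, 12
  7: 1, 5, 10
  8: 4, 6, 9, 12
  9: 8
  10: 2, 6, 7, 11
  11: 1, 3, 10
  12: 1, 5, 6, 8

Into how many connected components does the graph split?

1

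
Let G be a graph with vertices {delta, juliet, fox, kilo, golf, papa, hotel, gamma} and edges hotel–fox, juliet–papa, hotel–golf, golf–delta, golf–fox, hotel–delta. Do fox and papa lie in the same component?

No

The component containing fox is {fox, golf, delta, hotel}, and papa is not in it.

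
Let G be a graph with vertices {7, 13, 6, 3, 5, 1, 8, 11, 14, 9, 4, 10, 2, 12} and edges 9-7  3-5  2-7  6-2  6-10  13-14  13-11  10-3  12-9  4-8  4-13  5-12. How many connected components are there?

3

1 is isolated — a component by itself.
Starting from 4 we can reach 4, 8, 11, 13, 14. That is one component of size 5.
Starting from 2 we can reach 2, 3, 5, 6, 7, 9, 10, 12. That is one component of size 8.
Total: 3 components.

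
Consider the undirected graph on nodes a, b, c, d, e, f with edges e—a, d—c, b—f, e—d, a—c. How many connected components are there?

Starting from b we can reach b, f. That is one component of size 2.
Starting from a we can reach a, c, d, e. That is one component of size 4.
Total: 2 components.

2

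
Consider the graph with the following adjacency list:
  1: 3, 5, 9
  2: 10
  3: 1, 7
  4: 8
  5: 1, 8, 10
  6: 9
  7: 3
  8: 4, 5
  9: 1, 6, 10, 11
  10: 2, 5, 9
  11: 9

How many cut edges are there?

7

The edges on the cycle 5-1-9-10-5 are not bridges since each lies on that cycle.
But removing 11-9 disconnects 11 from 9; removing 1-3 disconnects 1 from 3; removing 3-7 disconnects 3 from 7; removing 9-6 disconnects 9 from 6 — these are bridges.
In total 7 edges are bridges.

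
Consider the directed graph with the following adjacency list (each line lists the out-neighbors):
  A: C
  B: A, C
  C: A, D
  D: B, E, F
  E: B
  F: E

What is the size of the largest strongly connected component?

{A, B, C, D, E, F} are all mutually reachable — one SCC of size 6.
The largest has 6 vertices.

6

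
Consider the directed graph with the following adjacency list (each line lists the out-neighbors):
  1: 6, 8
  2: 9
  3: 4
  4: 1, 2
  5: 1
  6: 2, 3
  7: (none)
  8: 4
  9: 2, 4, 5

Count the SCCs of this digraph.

2

{1, 2, 3, 4, 5, 6, 8, 9} are all mutually reachable — one SCC of size 8.
{7} is an SCC by itself.
That gives 2 strongly connected components.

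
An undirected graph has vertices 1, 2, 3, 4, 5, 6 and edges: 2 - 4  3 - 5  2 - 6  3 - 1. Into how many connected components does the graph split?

2

Starting from 1 we can reach 1, 3, 5. That is one component of size 3.
Starting from 2 we can reach 2, 4, 6. That is one component of size 3.
Total: 2 components.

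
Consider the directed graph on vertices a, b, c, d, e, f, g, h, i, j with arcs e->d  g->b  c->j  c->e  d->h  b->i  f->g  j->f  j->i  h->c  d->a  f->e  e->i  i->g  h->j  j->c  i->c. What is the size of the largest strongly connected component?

9

{b, c, d, e, f, g, h, i, j} are all mutually reachable — one SCC of size 9.
{a} is an SCC by itself.
The largest has 9 vertices.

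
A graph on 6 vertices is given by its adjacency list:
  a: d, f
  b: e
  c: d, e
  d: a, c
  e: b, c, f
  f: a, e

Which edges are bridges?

The edges on the cycle c-e-f-a-d-c are not bridges since each lies on that cycle.
But removing e-b disconnects e from b — this is a bridge.

b-e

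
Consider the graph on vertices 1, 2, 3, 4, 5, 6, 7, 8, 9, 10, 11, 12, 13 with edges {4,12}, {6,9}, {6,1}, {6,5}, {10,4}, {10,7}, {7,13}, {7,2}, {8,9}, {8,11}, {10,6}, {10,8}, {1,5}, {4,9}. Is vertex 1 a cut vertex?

No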